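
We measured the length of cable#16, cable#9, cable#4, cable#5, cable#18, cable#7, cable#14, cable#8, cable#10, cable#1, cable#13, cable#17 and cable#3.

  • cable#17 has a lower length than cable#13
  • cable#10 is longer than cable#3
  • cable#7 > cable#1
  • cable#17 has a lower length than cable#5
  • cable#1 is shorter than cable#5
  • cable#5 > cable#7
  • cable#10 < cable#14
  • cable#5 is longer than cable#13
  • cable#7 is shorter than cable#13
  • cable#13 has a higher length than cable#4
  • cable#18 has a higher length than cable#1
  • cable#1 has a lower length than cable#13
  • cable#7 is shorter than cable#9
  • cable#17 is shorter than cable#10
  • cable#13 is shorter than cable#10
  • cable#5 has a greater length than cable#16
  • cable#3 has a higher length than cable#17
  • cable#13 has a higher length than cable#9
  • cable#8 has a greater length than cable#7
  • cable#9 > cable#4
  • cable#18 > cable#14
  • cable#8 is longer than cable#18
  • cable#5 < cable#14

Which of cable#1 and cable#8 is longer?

The relevant relations are cable#1 < cable#7; cable#7 < cable#9; cable#9 < cable#13; cable#13 < cable#10; cable#10 < cable#14; cable#14 < cable#18; cable#18 < cable#8.
Together: cable#1 < cable#7 < cable#9 < cable#13 < cable#10 < cable#14 < cable#18 < cable#8.
So cable#1 < cable#8; cable#8 is the longer of the two.

cable#8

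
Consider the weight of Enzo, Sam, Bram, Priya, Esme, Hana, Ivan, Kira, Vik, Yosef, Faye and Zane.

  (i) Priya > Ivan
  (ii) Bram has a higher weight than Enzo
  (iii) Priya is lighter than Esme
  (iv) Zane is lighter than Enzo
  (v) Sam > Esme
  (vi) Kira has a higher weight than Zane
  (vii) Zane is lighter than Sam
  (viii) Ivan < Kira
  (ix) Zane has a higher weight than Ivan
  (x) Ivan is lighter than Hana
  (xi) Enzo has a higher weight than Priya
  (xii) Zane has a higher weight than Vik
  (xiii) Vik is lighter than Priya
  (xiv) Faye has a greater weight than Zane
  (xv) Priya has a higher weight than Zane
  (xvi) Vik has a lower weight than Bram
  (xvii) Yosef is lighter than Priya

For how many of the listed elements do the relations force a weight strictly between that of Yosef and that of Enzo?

Chaining upward from Yosef reaches: Priya, Esme, Sam, Bram.
Chaining downward from Enzo reaches: Ivan, Vik, Zane, Priya.
Strictly between Yosef and Enzo are those in both lists: Priya — 1 element.

1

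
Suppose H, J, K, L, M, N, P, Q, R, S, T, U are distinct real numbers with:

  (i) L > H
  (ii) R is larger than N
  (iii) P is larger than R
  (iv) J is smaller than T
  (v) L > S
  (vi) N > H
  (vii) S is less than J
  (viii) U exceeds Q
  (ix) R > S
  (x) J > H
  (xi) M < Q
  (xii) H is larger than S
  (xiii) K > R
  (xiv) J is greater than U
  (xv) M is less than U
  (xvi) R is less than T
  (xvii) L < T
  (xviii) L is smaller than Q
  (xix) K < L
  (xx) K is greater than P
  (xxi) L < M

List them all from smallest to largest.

Each adjacent pair is fixed by a given relation: S < H; H < N; N < R; R < P; P < K; K < L; L < M; M < Q; Q < U; U < J; J < T. Chaining them end to end gives the full order.

S < H < N < R < P < K < L < M < Q < U < J < T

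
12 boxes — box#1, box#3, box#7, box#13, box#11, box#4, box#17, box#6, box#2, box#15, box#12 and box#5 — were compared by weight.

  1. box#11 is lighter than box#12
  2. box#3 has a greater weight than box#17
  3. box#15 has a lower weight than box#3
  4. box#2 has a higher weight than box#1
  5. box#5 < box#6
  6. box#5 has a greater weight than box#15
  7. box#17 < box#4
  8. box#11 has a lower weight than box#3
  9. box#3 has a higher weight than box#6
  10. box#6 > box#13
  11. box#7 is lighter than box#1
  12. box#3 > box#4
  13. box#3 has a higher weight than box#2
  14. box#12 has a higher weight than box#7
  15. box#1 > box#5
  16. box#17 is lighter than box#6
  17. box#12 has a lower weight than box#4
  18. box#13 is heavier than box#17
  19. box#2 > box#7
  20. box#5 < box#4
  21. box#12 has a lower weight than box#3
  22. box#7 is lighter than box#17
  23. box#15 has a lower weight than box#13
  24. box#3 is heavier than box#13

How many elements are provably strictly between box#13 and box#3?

1

The relations place box#13 below box#3. An element lies strictly between them when it is forced above box#13 and also forced below box#3.
Above box#13: {box#6}. Below box#3: {box#7, box#17, box#15, box#11, box#5, box#1, box#12, box#6, box#2, box#4}.
Intersection: {box#6} — 1.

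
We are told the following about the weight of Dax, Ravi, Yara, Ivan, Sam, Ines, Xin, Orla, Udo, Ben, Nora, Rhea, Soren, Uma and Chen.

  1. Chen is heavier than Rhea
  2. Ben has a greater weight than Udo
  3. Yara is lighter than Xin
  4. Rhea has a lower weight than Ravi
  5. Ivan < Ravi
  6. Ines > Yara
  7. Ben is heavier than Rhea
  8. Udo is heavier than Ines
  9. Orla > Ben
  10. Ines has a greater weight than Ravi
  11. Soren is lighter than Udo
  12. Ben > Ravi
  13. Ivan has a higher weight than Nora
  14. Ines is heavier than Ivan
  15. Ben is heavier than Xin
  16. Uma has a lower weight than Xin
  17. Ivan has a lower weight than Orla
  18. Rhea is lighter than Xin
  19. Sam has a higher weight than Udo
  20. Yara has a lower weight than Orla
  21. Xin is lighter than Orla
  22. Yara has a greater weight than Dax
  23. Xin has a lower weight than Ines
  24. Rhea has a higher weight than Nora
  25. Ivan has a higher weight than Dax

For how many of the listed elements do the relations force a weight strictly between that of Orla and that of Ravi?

Chaining upward from Ravi reaches: Ines, Udo, Ben, Sam.
Chaining downward from Orla reaches: Dax, Nora, Uma, Ivan, Rhea, Yara, Xin, Ines, Soren, Udo, Ben.
Strictly between Ravi and Orla are those in both lists: Ines, Udo, Ben — 3 elements.

3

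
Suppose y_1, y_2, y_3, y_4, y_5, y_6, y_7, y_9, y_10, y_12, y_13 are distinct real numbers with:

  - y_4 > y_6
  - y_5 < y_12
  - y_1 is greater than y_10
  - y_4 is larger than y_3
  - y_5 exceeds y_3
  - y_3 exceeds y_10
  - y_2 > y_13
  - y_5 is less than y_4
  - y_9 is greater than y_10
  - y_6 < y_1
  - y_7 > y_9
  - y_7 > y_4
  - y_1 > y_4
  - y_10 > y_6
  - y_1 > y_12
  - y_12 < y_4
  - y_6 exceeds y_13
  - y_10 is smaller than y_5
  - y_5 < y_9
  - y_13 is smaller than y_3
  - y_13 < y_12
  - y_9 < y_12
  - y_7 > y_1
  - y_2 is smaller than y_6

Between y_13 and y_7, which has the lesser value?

y_13

The relevant relations are y_13 < y_2; y_2 < y_6; y_6 < y_10; y_10 < y_3; y_3 < y_5; y_5 < y_9; y_9 < y_12; y_12 < y_4; y_4 < y_1; y_1 < y_7.
Chaining these gives y_13 < y_2 < y_6 < y_10 < y_3 < y_5 < y_9 < y_12 < y_4 < y_1 < y_7.
So y_13 < y_7; y_13 is the smaller of the two.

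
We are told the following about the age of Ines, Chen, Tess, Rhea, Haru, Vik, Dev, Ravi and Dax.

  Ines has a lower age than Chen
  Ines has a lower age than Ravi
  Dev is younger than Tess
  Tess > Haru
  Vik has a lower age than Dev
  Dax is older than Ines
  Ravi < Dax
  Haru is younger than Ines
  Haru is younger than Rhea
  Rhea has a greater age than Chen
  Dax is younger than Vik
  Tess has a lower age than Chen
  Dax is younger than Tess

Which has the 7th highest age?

Ravi

The consecutive relations fix a unique order: Haru < Ines < Ravi < Dax < Vik < Dev < Tess < Chen < Rhea.
Counting 7 from the largest end gives Ravi.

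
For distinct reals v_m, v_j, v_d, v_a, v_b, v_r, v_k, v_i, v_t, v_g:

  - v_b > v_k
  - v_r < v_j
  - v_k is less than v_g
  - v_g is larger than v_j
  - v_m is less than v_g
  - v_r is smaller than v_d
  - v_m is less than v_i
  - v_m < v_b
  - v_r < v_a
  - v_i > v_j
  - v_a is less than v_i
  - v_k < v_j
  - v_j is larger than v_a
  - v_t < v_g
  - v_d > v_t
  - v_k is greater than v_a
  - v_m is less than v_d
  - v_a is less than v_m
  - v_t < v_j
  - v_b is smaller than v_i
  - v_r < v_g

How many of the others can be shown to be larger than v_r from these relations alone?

The elements the relations force above v_r are v_a, v_m, v_d, v_k, v_b, v_j, v_i, v_g — no chain reaches any other.
That is 8.

8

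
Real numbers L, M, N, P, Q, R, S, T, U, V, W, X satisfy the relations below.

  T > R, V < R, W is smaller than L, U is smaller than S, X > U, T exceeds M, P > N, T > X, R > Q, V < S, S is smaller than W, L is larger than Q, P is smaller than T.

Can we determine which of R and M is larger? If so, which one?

undetermined

Following every chain through M: above M we get T.
R is not reached, and no chain runs the other way from R to M.
So the given relations leave the order of M and R undetermined.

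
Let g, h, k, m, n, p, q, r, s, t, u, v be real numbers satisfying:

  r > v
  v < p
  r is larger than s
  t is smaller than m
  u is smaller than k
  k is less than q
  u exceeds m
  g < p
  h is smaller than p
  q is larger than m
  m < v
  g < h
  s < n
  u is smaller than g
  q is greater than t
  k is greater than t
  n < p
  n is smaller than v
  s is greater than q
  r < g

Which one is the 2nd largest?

h

Chaining the given pairs: t < m < u < k < q < s < n < v < r < g < h < p.
The 2nd largest is h.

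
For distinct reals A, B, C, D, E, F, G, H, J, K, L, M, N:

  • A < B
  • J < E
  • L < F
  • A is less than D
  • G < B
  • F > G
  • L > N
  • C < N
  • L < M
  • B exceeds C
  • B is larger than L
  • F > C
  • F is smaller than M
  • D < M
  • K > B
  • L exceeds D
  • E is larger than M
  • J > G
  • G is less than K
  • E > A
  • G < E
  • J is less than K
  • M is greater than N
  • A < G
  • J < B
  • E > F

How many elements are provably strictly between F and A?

3

Chaining upward from A reaches: D, G, L, M, J, B, E, K.
Chaining downward from F reaches: D, C, G, N, L.
Strictly between A and F are those in both lists: D, G, L — 3 elements.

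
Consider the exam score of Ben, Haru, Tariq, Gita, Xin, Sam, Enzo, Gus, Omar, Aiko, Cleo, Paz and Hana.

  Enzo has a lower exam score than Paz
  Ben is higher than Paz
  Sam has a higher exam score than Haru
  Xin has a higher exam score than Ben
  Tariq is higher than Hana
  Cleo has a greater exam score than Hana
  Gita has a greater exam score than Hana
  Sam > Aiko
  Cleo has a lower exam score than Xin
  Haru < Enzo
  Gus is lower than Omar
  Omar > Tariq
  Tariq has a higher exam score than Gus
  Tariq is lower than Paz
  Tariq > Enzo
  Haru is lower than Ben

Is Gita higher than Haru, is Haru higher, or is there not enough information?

Following every chain through Haru: above Haru we get Enzo, Sam, Tariq, Paz, Ben, Xin, Omar.
Gita is not reached, and no chain runs the other way from Gita to Haru.
So the given relations leave the order of Haru and Gita undetermined.

undetermined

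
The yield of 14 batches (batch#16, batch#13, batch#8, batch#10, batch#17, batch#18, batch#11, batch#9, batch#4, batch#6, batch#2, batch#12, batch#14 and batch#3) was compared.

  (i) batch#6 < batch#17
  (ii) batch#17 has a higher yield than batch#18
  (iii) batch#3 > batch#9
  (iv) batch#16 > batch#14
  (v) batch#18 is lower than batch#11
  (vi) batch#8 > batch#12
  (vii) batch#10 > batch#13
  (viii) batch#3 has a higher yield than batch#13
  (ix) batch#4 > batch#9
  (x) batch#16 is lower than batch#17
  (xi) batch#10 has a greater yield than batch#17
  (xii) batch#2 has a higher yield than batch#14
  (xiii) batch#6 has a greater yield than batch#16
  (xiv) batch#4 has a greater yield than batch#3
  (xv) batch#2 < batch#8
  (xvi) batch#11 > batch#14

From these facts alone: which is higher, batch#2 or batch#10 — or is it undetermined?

Following every chain through batch#2: above batch#2 we get batch#8; below batch#2 we get batch#14.
batch#10 is not reached, and no chain runs the other way from batch#10 to batch#2.
So the given relations leave the order of batch#2 and batch#10 undetermined.

undetermined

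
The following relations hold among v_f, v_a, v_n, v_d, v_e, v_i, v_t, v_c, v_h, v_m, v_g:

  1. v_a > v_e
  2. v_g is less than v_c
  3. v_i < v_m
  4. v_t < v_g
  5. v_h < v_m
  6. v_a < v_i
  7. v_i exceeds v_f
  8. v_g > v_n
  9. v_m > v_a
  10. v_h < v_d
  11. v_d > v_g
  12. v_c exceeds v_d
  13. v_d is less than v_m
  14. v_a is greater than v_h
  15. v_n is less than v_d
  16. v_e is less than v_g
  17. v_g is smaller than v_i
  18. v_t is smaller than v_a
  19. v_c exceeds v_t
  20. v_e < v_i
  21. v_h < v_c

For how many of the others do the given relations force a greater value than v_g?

From v_g the given relations immediately reach v_d, v_i, v_c.
From those, v_m — 4 in total.
Nothing else is reachable above v_g; 4 in all.

4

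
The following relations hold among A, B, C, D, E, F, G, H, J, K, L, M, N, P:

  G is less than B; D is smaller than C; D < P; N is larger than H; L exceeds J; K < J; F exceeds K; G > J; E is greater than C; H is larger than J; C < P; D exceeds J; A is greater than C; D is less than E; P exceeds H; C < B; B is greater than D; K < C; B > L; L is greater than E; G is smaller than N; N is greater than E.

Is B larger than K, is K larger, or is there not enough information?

The relevant relations are K < J; J < D; D < E; E < L; L < B.
Together: K < J < D < E < L < B.
So B is larger.

B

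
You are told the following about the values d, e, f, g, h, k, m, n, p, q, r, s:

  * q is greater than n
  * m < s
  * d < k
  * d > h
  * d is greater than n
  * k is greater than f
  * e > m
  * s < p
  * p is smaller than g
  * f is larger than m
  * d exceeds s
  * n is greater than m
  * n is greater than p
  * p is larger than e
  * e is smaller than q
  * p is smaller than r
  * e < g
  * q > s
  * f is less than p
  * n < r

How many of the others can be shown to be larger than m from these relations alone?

Directly above m: e, f, s, n.
One step further: p, g, q, d, r, k (10 so far).
Nothing else is reachable above m; 10 in all.

10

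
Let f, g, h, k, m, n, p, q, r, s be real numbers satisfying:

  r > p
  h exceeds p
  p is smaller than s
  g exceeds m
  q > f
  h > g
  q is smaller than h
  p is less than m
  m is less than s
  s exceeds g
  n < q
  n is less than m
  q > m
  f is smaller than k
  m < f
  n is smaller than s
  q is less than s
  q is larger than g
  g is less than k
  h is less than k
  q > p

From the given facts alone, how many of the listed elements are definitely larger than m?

6

Directly above m: g, f, q, s.
One step further: h, k (6 so far).
No other element is forced above m by the given relations, so the count is 6.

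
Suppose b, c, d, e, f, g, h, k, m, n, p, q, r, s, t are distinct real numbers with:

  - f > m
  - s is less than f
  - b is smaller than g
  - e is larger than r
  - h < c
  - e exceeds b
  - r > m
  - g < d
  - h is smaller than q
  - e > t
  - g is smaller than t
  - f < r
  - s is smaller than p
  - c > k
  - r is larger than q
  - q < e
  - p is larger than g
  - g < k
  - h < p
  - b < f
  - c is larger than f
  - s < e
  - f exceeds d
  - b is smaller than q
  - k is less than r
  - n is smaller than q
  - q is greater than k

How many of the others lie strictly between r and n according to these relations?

1

The relations place n below r. An element lies strictly between them when it is forced above n and also forced below r.
Above n: {q, e}. Below r: {b, g, h, k, s, d, q, m, f}.
Intersection: {q} — 1.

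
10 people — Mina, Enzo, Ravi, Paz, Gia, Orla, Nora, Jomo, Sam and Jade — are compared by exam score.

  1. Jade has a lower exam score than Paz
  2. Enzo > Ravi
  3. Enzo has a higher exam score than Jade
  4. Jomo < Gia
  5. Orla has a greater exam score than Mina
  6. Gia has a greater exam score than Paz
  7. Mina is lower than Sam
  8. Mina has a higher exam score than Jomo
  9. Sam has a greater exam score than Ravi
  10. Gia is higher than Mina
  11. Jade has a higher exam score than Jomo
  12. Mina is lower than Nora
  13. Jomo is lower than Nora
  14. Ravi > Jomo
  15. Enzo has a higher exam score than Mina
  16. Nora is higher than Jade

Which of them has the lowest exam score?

Jade is not least since Jomo < Jade; Ravi is not least since Jomo < Ravi; Mina is not least since Jomo < Mina; Sam is not least since Ravi < Sam; Paz is not least since Jade < Paz; Orla is not least since Mina < Orla; Nora is not least since Jomo < Nora; Gia is not least since Mina < Gia; Enzo is not least since Ravi < Enzo.
Only Jomo has nothing below it, so Jomo is the lowest exam score.

Jomo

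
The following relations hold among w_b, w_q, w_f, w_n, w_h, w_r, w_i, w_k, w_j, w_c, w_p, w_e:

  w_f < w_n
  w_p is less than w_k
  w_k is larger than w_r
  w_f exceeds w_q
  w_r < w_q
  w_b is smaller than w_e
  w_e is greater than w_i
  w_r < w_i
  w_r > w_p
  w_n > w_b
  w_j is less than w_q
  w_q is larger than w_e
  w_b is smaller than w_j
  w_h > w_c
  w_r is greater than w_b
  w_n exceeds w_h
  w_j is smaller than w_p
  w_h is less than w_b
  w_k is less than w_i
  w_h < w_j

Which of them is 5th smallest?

w_p

The consecutive relations fix a unique order: w_c < w_h < w_b < w_j < w_p < w_r < w_k < w_i < w_e < w_q < w_f < w_n.
The 5th smallest is w_p.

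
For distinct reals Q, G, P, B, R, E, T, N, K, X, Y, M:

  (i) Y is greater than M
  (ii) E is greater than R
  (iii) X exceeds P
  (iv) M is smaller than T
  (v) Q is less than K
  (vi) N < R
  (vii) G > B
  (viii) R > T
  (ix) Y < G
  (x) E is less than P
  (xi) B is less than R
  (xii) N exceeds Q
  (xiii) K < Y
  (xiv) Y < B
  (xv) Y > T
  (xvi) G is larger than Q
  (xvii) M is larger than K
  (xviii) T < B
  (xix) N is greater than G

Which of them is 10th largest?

Piecing the relations together gives one ordering: Q < K < M < T < Y < B < G < N < R < E < P < X.
Counting 10 from the largest end gives M.

M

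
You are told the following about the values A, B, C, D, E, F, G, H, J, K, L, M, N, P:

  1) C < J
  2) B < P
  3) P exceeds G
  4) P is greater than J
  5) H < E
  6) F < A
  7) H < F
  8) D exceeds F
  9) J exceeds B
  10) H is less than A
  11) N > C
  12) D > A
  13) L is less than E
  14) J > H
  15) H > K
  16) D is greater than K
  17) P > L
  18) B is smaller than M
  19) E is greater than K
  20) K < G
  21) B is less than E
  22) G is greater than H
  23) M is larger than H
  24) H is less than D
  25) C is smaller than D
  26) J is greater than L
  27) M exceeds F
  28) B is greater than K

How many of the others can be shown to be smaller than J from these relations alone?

From J the given relations immediately reach H, L, C, B.
From those, K — 5 in total.
Nothing else is reachable below J; 5 in all.

5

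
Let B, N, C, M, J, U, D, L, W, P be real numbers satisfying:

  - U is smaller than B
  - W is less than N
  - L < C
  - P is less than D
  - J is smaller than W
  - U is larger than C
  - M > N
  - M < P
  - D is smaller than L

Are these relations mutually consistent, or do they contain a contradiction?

The single ordering J < W < N < M < P < D < L < C < U < B satisfies every listed relation, so no contradiction arises.

consistent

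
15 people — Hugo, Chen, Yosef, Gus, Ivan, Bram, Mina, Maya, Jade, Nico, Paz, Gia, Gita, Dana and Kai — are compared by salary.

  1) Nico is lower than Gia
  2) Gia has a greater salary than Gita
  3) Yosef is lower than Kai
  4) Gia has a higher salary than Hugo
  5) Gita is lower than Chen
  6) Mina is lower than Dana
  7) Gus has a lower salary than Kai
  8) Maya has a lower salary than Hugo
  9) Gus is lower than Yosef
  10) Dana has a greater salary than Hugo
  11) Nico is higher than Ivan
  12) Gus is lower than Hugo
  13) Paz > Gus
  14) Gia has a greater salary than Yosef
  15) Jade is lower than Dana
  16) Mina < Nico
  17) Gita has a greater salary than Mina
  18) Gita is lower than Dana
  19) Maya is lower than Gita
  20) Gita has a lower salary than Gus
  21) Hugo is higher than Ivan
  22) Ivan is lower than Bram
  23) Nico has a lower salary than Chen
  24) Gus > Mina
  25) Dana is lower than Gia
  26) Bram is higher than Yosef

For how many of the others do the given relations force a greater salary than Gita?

The elements the relations force above Gita are Gus, Yosef, Paz, Hugo, Dana, Kai, Gia, Chen, Bram — no chain reaches any other.
That is 9.

9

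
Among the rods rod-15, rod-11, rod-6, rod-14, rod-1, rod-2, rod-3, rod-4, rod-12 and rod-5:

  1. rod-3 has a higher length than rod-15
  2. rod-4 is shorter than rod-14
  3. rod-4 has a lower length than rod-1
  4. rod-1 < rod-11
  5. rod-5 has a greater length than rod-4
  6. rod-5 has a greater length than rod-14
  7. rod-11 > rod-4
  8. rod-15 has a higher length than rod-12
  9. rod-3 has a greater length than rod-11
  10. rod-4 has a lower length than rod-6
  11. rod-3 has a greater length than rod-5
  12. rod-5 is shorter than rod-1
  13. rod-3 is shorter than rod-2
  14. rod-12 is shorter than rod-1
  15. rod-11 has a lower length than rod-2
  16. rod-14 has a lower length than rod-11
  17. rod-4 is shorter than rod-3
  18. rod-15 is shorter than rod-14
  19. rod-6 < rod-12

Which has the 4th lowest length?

The consecutive relations fix a unique order: rod-4 < rod-6 < rod-12 < rod-15 < rod-14 < rod-5 < rod-1 < rod-11 < rod-3 < rod-2.
Counting 4 from the smallest end gives rod-15.

rod-15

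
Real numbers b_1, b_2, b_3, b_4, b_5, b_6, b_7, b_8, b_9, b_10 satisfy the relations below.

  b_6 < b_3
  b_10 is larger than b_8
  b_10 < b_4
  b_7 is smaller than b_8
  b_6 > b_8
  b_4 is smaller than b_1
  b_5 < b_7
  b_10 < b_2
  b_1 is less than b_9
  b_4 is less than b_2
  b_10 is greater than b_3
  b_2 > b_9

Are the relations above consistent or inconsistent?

Every relation is compatible with b_5 < b_7 < b_8 < b_6 < b_3 < b_10 < b_4 < b_1 < b_9 < b_2; the set is consistent.

consistent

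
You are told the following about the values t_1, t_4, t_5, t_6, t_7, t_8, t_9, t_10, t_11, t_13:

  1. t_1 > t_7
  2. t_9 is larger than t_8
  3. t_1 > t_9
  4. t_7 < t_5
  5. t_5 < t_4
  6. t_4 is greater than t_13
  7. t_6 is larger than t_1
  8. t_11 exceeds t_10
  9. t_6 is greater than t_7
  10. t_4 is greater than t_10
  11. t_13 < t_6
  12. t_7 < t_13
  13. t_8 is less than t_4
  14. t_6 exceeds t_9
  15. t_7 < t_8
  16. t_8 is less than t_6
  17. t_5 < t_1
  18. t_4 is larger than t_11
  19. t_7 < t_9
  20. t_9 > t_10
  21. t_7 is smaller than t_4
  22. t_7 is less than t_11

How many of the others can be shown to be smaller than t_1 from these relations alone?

From t_1 the given relations immediately reach t_7, t_5, t_9.
From those, t_8, t_10 — 5 in total.
Nothing else is reachable below t_1; 5 in all.

5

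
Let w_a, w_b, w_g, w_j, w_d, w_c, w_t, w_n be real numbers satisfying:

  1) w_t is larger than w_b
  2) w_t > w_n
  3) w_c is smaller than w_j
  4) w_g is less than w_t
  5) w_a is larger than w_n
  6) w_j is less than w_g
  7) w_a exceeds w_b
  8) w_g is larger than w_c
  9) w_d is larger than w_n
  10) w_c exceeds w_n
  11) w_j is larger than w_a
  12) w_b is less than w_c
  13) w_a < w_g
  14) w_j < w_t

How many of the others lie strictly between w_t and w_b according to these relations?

Chaining upward from w_b reaches: w_a, w_c, w_j, w_g.
Chaining downward from w_t reaches: w_n, w_a, w_c, w_j, w_g.
Strictly between w_b and w_t are those in both lists: w_a, w_c, w_j, w_g — 4 elements.

4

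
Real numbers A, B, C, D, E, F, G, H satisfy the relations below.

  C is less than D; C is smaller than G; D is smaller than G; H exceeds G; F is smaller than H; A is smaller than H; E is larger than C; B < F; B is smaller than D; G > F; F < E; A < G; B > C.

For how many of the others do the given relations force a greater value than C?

Directly above C: B, D, E, G.
One step further: F, H (6 so far).
No other element is forced above C by the given relations, so the count is 6.

6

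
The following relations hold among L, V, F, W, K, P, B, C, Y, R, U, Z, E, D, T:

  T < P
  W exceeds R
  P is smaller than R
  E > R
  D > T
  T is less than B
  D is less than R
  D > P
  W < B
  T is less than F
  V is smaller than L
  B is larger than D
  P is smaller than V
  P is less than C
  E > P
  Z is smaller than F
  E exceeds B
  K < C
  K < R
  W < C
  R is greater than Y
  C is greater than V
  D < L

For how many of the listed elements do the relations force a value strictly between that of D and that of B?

2

The relations place D below B. An element lies strictly between them when it is forced above D and also forced below B.
Above D: {R, W, C, L, E}. Below B: {Y, T, K, P, R, W}.
Intersection: {R, W} — 2.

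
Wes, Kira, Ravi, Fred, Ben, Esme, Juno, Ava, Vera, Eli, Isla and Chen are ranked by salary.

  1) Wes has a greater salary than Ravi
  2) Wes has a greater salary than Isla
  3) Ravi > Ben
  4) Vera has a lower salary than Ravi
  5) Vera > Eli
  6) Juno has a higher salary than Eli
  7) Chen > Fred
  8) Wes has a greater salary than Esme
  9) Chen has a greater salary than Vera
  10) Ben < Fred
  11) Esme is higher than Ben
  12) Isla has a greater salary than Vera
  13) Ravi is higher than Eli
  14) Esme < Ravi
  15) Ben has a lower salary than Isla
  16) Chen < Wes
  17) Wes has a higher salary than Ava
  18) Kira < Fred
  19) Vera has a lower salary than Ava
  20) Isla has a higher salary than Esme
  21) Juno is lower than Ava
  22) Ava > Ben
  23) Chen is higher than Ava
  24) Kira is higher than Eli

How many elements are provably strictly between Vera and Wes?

4

Chaining upward from Vera reaches: Isla, Ava, Chen, Ravi.
Chaining downward from Wes reaches: Eli, Ben, Juno, Esme, Isla, Kira, Fred, Ava, Chen, Ravi.
Strictly between Vera and Wes are those in both lists: Isla, Ava, Chen, Ravi — 4 elements.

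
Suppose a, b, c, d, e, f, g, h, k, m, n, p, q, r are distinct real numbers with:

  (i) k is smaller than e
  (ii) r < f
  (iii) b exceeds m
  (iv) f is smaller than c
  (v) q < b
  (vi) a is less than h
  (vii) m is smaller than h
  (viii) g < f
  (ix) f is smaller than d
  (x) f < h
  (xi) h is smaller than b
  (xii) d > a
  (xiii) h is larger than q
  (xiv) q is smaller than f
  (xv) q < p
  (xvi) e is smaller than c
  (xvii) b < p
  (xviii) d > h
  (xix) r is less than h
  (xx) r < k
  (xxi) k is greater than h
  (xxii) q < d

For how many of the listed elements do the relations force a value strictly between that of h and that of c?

2

Chaining upward from h reaches: b, k, e, p, d.
Chaining downward from c reaches: g, q, a, r, f, m, k, e.
Strictly between h and c are those in both lists: k, e — 2 elements.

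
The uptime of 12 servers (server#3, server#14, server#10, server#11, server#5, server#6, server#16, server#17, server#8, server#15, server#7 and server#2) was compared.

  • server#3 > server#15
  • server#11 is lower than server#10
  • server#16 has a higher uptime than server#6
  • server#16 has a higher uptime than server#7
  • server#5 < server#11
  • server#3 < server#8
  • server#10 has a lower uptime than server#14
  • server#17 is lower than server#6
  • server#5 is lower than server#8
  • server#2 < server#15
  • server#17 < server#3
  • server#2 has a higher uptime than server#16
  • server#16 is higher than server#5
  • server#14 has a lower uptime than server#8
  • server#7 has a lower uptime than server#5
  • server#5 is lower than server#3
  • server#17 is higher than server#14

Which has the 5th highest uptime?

The consecutive relations fix a unique order: server#7 < server#5 < server#11 < server#10 < server#14 < server#17 < server#6 < server#16 < server#2 < server#15 < server#3 < server#8.
Counting 5 from the largest end gives server#16.

server#16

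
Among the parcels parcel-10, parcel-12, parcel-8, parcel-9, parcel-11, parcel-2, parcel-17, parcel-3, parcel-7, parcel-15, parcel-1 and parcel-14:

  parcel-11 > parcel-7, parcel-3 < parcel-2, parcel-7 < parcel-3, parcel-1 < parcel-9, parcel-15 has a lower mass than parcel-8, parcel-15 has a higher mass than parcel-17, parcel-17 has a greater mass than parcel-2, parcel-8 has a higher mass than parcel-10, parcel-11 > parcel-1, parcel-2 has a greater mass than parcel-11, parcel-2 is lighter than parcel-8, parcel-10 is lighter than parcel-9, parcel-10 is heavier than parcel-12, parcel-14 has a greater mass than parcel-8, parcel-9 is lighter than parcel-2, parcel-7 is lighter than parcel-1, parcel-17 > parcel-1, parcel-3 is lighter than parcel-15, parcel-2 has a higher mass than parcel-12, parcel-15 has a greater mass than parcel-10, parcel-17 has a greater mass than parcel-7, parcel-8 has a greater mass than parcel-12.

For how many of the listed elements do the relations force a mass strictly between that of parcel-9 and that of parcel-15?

2

The relations place parcel-9 below parcel-15. An element lies strictly between them when it is forced above parcel-9 and also forced below parcel-15.
Above parcel-9: {parcel-2, parcel-17, parcel-8, parcel-14}. Below parcel-15: {parcel-7, parcel-12, parcel-10, parcel-3, parcel-1, parcel-11, parcel-2, parcel-17}.
Intersection: {parcel-2, parcel-17} — 2.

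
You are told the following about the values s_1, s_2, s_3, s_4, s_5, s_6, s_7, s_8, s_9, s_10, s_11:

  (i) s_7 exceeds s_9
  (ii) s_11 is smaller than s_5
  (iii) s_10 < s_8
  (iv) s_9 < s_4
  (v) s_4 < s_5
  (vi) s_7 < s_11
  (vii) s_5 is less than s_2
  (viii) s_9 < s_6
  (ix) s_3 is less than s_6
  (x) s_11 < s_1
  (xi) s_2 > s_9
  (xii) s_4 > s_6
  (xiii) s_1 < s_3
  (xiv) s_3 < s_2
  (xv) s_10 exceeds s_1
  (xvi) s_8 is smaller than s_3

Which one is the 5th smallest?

Piecing the relations together gives one ordering: s_9 < s_7 < s_11 < s_1 < s_10 < s_8 < s_3 < s_6 < s_4 < s_5 < s_2.
The 5th smallest is s_10.

s_10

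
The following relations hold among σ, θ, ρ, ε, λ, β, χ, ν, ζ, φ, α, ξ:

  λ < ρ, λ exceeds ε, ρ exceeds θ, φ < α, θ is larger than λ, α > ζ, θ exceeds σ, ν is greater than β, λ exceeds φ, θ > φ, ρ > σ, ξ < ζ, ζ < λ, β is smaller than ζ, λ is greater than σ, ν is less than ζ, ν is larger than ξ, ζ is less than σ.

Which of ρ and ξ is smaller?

ξ < ν and ν < ζ give ξ < ζ.
Then ζ < σ extends the chain to σ.
With σ < λ: ξ < ν < ζ < σ < λ.
Then λ < θ extends the chain to θ.
Then θ < ρ extends the chain to ρ.
So ξ < ρ; ξ is the smaller of the two.

ξ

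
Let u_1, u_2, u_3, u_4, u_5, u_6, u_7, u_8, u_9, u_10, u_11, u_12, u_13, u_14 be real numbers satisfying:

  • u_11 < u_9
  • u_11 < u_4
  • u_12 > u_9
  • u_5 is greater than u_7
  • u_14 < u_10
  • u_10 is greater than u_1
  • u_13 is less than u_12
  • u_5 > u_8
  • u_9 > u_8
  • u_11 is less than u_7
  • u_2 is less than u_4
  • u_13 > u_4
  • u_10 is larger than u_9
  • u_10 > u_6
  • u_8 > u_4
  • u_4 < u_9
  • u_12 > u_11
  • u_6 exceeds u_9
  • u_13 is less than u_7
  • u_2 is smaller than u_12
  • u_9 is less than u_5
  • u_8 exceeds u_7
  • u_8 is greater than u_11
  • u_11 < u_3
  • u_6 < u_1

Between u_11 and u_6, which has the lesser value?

The relevant relations are u_11 < u_4; u_4 < u_13; u_13 < u_7; u_7 < u_8; u_8 < u_9; u_9 < u_6.
Together: u_11 < u_4 < u_13 < u_7 < u_8 < u_9 < u_6.
So u_11 < u_6; u_11 is the smaller of the two.

u_11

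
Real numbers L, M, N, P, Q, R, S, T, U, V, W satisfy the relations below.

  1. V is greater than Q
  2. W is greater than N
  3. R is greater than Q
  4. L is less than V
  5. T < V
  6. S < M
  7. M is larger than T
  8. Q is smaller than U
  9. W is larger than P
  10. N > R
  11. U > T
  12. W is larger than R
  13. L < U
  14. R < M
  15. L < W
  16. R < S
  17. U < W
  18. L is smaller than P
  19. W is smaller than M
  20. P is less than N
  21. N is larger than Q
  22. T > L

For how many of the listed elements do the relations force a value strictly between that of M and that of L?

5

Chaining upward from L reaches: T, P, N, U, V, W.
Chaining downward from M reaches: Q, T, R, P, N, S, U, W.
Strictly between L and M are those in both lists: T, P, N, U, W — 5 elements.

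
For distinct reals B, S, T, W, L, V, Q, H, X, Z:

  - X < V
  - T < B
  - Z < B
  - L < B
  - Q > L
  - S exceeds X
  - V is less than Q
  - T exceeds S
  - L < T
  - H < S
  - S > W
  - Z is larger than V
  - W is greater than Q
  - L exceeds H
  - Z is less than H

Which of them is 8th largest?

Z

Chaining the given pairs: X < V < Z < H < L < Q < W < S < T < B.
Counting 8 from the largest end gives Z.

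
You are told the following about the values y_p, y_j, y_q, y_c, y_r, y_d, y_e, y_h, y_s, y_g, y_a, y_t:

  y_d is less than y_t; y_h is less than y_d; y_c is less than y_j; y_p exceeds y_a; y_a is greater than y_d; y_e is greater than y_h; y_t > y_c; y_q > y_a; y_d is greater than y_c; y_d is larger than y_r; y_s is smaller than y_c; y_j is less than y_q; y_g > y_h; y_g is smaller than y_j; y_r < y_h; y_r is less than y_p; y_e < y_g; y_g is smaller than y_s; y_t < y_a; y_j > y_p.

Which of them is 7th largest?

y_c

The consecutive relations fix a unique order: y_r < y_h < y_e < y_g < y_s < y_c < y_d < y_t < y_a < y_p < y_j < y_q.
The 7th largest is y_c.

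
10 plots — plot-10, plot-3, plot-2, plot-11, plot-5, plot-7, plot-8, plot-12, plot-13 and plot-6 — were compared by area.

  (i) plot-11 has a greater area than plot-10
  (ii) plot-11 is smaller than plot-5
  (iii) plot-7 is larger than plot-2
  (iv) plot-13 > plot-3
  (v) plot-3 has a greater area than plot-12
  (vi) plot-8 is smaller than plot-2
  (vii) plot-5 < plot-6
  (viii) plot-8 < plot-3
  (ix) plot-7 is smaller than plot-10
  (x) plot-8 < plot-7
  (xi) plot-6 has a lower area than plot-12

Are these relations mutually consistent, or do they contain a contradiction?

consistent

The single ordering plot-8 < plot-2 < plot-7 < plot-10 < plot-11 < plot-5 < plot-6 < plot-12 < plot-3 < plot-13 satisfies every listed relation, so no contradiction arises.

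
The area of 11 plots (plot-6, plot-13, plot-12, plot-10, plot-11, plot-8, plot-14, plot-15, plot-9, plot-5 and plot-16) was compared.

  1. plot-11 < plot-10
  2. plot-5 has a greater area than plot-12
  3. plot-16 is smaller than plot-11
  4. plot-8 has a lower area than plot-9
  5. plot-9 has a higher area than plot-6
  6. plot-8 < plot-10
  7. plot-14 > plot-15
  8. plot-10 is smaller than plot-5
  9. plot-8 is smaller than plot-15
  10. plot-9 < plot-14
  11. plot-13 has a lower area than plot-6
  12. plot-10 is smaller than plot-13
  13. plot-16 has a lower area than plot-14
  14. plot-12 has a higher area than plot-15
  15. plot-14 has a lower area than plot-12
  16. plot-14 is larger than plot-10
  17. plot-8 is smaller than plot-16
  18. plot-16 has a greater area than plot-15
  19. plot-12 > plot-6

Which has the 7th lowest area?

plot-6

Chaining the given pairs: plot-8 < plot-15 < plot-16 < plot-11 < plot-10 < plot-13 < plot-6 < plot-9 < plot-14 < plot-12 < plot-5.
Counting 7 from the smallest end gives plot-6.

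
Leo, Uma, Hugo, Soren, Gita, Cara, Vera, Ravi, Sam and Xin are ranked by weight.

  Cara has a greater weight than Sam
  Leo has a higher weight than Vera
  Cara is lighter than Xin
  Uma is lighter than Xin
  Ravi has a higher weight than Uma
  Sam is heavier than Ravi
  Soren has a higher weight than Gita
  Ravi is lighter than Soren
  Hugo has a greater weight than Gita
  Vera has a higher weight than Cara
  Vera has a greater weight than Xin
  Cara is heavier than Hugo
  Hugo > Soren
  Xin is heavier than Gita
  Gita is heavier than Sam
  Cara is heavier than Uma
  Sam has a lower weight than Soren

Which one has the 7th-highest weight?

Piecing the relations together gives one ordering: Uma < Ravi < Sam < Gita < Soren < Hugo < Cara < Xin < Vera < Leo.
Counting 7 from the largest end gives Gita.

Gita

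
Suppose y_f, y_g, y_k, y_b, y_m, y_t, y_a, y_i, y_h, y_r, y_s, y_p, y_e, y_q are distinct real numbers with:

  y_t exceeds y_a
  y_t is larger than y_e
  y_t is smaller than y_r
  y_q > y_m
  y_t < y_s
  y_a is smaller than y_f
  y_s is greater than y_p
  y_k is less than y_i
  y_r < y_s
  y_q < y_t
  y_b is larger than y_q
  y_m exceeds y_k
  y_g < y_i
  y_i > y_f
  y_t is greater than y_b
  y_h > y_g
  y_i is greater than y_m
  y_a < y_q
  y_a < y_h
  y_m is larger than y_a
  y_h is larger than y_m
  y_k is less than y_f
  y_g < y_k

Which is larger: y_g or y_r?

y_r

Following the relations from y_g: y_g < y_k < y_m < y_q < y_b < y_t < y_r.
So y_g < y_r; y_r is the larger of the two.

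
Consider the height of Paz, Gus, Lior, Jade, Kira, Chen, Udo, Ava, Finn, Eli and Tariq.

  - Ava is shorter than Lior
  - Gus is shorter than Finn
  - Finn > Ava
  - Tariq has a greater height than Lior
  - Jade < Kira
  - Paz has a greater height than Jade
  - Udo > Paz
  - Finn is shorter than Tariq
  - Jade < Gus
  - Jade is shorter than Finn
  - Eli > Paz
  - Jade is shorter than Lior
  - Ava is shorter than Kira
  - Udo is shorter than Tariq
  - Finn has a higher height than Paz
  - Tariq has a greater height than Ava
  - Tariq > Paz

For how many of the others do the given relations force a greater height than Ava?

The elements the relations force above Ava are Kira, Finn, Lior, Tariq — no chain reaches any other.
That is 4.

4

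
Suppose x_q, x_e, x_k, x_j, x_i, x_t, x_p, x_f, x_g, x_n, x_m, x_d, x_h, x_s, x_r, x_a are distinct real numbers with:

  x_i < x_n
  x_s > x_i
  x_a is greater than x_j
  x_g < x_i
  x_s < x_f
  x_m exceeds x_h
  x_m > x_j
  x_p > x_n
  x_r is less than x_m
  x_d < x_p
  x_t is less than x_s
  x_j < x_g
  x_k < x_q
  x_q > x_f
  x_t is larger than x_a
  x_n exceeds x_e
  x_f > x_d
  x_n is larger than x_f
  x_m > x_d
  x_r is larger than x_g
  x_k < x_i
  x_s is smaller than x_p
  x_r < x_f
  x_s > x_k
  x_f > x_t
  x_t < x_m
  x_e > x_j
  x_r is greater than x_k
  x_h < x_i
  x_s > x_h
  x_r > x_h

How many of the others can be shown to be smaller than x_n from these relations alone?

12

From x_n the given relations immediately reach x_e, x_i, x_f.
From those, x_j, x_h, x_k, x_g, x_t, x_d, x_s, x_r — 11 in total.
From those, x_a — 12 in total.
No other element is forced below x_n by the given relations, so the count is 12.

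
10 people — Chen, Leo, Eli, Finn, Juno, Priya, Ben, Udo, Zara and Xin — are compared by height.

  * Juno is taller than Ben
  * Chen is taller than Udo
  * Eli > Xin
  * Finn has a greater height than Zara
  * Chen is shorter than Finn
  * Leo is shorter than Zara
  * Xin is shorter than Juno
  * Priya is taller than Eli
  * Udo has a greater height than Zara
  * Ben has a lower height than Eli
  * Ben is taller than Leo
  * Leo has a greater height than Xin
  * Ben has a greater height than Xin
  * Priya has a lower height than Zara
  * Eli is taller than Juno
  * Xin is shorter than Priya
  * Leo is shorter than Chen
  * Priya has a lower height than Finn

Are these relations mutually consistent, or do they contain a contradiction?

The single ordering Xin < Leo < Ben < Juno < Eli < Priya < Zara < Udo < Chen < Finn satisfies every listed relation, so no contradiction arises.

consistent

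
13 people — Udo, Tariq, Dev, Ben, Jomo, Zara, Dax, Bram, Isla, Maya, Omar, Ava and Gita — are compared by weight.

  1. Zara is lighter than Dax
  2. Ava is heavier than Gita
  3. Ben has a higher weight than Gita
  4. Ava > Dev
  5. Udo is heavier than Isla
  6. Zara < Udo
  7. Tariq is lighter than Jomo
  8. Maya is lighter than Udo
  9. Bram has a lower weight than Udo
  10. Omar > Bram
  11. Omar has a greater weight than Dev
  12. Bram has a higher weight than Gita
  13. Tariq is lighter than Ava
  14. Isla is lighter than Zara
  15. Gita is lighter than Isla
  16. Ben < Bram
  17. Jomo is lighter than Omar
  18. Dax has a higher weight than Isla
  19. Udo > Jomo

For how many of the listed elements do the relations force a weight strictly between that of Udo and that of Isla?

The relations place Isla below Udo. An element lies strictly between them when it is forced above Isla and also forced below Udo.
Above Isla: {Zara, Dax}. Below Udo: {Tariq, Gita, Ben, Zara, Bram, Maya, Jomo}.
Intersection: {Zara} — 1.

1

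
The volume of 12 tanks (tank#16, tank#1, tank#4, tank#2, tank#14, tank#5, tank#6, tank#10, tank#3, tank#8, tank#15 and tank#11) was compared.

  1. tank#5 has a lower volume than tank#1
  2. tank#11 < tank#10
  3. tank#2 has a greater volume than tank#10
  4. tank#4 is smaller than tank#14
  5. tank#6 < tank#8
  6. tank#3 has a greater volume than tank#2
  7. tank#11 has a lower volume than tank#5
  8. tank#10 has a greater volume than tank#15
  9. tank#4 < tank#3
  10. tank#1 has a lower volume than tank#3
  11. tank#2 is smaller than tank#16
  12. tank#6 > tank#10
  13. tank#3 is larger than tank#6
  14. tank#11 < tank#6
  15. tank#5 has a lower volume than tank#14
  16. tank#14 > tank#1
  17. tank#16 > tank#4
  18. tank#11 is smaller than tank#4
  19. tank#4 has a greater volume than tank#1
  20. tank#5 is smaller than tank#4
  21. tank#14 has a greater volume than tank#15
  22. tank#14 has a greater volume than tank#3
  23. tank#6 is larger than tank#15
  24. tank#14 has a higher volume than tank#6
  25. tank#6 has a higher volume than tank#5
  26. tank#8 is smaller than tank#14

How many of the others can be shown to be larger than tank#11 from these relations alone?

From tank#11 the given relations immediately reach tank#5, tank#10, tank#6, tank#4.
From those, tank#1, tank#2, tank#8, tank#16, tank#3, tank#14 — 10 in total.
Nothing else is reachable above tank#11; 10 in all.

10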